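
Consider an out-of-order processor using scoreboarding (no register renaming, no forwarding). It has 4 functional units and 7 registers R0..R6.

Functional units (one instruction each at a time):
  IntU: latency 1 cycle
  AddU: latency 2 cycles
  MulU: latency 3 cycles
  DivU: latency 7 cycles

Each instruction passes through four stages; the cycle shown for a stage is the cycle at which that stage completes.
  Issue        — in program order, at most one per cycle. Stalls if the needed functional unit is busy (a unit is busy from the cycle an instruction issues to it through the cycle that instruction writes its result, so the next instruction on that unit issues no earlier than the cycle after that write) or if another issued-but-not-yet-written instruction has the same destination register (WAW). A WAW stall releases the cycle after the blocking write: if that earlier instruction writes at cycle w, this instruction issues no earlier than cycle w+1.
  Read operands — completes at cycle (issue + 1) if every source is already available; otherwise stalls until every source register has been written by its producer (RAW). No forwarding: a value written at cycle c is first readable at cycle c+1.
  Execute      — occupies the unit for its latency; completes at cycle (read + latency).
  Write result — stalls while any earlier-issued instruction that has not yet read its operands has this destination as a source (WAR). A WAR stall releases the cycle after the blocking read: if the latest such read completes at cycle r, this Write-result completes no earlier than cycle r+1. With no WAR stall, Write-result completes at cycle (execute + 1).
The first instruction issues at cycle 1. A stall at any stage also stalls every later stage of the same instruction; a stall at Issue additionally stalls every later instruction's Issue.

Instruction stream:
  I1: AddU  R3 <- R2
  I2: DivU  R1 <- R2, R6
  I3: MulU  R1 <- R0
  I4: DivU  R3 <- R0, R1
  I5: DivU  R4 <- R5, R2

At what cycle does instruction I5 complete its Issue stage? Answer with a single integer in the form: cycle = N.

I1  is:1  ro:2  ex:4  wr:5
I2  is:2  ro:3  ex:10  wr:11
I3  is:12  ro:13  ex:16  wr:17  — WAW R1: wait I2 write@11
I4  is:13  ro:18  ex:25  wr:26  — RAW R1: wait I3 write@17
I5  is:27  ro:28  ex:35  wr:36  — struct: DivU busy until I4 writes@26

cycle = 27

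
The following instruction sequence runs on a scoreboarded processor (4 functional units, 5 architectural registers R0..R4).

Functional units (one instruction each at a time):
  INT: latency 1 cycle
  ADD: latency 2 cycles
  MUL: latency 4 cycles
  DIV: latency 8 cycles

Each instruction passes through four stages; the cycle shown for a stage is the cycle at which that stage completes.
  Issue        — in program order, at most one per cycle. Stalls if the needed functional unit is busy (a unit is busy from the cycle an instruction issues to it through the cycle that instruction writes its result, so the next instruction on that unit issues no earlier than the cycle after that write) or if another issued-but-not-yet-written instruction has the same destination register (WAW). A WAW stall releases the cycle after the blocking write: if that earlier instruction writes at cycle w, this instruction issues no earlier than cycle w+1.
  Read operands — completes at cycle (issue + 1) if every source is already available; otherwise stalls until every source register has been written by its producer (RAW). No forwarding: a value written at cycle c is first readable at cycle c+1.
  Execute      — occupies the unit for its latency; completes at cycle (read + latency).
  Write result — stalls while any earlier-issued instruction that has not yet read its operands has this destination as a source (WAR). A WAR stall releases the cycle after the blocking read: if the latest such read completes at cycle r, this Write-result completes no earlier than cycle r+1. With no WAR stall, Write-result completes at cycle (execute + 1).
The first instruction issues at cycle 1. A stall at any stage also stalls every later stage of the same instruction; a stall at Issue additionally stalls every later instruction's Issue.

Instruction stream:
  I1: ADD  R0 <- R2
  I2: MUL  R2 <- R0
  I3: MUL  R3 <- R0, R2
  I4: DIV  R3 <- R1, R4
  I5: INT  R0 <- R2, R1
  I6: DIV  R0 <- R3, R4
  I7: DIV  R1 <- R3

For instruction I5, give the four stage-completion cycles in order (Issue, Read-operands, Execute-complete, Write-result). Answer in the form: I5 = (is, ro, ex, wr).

  I1 | 1 | 2 | 4 | 5
  I2 | 2 | 6 | 10 | 11   RAW R0: wait I1 write@5
  I3 | 12 | 13 | 17 | 18   struct: MUL busy until I2 writes@11
  I4 | 19 | 20 | 28 | 29   WAW R3: wait I3 write@18
  I5 | 20 | 21 | 22 | 23
  I6 | 30 | 31 | 39 | 40   struct: DIV busy until I4 writes@29
  I7 | 41 | 42 | 50 | 51   struct: DIV busy until I6 writes@40

I5 = (20, 21, 22, 23)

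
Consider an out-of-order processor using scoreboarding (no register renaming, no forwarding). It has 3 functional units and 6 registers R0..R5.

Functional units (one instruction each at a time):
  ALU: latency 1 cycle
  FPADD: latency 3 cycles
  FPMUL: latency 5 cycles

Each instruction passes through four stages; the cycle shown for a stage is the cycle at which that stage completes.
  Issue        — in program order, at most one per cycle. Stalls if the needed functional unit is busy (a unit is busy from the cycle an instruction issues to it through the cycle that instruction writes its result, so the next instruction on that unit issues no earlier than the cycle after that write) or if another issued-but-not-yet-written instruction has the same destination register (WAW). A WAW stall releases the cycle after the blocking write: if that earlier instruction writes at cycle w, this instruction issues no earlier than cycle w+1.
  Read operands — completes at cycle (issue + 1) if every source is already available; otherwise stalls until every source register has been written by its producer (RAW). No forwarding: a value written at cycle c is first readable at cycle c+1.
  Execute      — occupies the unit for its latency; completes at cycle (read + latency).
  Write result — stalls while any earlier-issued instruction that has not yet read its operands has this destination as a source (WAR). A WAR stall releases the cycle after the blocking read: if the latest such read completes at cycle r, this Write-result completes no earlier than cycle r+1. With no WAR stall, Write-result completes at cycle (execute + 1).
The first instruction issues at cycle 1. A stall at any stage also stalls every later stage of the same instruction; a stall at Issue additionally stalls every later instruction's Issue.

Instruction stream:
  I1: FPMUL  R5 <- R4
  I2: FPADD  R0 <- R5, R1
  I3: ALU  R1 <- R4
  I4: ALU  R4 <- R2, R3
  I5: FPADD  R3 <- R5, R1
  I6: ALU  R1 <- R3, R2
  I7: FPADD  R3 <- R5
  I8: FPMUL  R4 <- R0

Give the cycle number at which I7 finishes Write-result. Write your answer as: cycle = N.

I1: IS=1 RO=2 EX=7 WR=8
I2: IS=2 RO=9 EX=12 WR=13  [RAW R5: wait I1 write@8]
I3: IS=3 RO=4 EX=5 WR=10  [WAR R1: wait I2 read@9]
I4: IS=11 RO=12 EX=13 WR=14  [struct: ALU busy until I3 writes@10]
I5: IS=14 RO=15 EX=18 WR=19  [struct: FPADD busy until I2 writes@13]
I6: IS=15 RO=20 EX=21 WR=22  [RAW R3: wait I5 write@19]
I7: IS=20 RO=21 EX=24 WR=25  [struct: FPADD busy until I5 writes@19]
I8: IS=21 RO=22 EX=27 WR=28

cycle = 25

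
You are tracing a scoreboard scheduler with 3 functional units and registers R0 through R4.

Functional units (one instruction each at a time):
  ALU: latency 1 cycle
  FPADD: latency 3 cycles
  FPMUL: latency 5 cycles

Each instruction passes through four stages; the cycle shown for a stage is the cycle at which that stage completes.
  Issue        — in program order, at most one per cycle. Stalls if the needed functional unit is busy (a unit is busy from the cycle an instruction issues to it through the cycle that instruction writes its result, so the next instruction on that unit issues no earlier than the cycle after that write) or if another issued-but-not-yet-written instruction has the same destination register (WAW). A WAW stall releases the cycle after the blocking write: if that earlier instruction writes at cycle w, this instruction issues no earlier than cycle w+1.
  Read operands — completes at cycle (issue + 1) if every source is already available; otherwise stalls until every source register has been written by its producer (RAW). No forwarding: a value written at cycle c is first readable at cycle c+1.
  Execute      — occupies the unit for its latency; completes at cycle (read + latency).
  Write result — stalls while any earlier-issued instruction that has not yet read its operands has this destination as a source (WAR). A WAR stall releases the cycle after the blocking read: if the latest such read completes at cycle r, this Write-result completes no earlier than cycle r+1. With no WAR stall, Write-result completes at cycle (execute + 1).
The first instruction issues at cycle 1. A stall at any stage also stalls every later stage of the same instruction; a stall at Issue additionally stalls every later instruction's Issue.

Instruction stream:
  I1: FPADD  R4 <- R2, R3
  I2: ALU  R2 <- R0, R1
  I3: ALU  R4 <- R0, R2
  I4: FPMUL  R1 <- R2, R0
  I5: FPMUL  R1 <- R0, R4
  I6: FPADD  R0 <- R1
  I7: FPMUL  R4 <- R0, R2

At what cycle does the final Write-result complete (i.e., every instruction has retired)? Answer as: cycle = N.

I1: IS=1 RO=2 EX=5 WR=6
I2: IS=2 RO=3 EX=4 WR=5
I3: IS=7 RO=8 EX=9 WR=10  [WAW R4: wait I1 write@6]
I4: IS=8 RO=9 EX=14 WR=15
I5: IS=16 RO=17 EX=22 WR=23  [struct: FPMUL busy until I4 writes@15]
I6: IS=17 RO=24 EX=27 WR=28  [RAW R1: wait I5 write@23]
I7: IS=24 RO=29 EX=34 WR=35  [struct: FPMUL busy until I5 writes@23; RAW R0: wait I6 write@28]

cycle = 35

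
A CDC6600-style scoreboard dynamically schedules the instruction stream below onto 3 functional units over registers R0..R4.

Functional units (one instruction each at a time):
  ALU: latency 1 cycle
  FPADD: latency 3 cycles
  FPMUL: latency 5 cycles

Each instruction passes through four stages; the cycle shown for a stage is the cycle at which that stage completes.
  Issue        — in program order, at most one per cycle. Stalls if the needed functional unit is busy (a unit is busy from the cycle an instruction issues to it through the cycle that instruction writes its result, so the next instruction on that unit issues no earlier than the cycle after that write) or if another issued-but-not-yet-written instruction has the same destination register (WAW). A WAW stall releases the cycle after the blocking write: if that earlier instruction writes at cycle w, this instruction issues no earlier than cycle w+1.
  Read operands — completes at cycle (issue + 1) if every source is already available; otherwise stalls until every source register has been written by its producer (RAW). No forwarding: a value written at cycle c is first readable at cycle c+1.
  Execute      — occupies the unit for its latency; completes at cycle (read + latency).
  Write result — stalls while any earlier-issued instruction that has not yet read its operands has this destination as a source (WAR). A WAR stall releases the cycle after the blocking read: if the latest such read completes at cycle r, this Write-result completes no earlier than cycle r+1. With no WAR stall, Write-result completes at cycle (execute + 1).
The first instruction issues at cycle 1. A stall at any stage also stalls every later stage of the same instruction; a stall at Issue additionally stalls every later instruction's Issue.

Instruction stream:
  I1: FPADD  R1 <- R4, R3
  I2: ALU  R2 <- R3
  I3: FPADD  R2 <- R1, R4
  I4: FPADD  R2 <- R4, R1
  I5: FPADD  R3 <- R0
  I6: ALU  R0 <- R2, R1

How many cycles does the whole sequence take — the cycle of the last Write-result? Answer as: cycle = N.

cycle = 24

I1: IS=1 RO=2 EX=5 WR=6
I2: IS=2 RO=3 EX=4 WR=5
I3: IS=7 RO=8 EX=11 WR=12  [struct: FPADD busy until I1 writes@6]
I4: IS=13 RO=14 EX=17 WR=18  [struct: FPADD busy until I3 writes@12]
I5: IS=19 RO=20 EX=23 WR=24  [struct: FPADD busy until I4 writes@18]
I6: IS=20 RO=21 EX=22 WR=23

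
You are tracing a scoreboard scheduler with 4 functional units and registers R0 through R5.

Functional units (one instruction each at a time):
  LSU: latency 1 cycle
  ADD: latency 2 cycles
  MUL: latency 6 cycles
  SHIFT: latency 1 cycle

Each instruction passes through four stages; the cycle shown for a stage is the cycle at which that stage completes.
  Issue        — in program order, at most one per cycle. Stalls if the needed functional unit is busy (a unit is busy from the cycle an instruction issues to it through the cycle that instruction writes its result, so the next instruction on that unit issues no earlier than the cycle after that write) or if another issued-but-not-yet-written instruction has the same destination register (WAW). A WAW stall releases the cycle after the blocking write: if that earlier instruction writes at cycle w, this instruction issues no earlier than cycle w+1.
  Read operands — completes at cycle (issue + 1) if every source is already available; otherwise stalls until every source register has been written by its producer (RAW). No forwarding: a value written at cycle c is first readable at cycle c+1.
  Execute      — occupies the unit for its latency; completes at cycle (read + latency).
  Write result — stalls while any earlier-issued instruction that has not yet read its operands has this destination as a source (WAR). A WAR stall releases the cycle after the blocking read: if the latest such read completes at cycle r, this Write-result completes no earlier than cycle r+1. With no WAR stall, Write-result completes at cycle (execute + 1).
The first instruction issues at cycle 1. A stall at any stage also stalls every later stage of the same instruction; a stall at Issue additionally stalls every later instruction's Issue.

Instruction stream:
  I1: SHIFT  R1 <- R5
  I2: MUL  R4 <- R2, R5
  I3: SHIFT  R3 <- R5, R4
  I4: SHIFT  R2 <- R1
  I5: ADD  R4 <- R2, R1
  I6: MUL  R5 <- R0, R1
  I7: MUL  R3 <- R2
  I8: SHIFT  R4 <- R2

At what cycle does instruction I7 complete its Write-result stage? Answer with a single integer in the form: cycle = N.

cycle = 33

  I1 | 1 | 2 | 3 | 4
  I2 | 2 | 3 | 9 | 10
  I3 | 5 | 11 | 12 | 13   struct: SHIFT busy until I1 writes@4 · RAW R4: wait I2 write@10
  I4 | 14 | 15 | 16 | 17   struct: SHIFT busy until I3 writes@13
  I5 | 15 | 18 | 20 | 21   RAW R2: wait I4 write@17
  I6 | 16 | 17 | 23 | 24
  I7 | 25 | 26 | 32 | 33   struct: MUL busy until I6 writes@24
  I8 | 26 | 27 | 28 | 29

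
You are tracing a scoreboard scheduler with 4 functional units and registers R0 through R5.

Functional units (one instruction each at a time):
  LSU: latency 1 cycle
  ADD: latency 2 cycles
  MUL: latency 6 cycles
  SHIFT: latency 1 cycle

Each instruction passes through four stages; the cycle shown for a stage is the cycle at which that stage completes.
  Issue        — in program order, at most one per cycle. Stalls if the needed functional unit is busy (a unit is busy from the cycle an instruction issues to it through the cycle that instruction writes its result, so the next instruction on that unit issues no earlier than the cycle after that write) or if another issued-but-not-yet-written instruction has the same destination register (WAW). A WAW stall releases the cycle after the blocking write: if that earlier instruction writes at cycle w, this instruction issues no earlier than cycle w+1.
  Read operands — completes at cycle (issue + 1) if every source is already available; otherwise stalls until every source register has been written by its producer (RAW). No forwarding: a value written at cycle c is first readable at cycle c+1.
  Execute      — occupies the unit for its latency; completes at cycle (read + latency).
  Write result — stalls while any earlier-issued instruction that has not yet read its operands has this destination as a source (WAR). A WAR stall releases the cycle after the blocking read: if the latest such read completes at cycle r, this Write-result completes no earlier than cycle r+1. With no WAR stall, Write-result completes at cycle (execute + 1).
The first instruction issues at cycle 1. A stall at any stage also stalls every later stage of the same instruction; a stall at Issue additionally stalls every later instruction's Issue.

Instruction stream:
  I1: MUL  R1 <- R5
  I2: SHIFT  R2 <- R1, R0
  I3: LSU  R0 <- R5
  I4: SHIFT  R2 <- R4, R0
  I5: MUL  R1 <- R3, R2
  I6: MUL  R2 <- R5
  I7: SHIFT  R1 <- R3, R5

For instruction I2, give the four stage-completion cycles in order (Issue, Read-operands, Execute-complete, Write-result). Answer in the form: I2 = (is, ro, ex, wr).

cycle 1: issue I1 (MUL)
cycle 2: I1 read-ops · issue I2 (SHIFT)
cycle 3: issue I3 (LSU)
cycle 4: I3 read-ops
cycle 5: I3 finished on LSU
cycle 8: I1 finished on MUL
cycle 9: I1→R1
cycle 10: I2 read-ops
cycle 11: I2 finished on SHIFT · I3→R0
cycle 12: I2→R2
cycle 13: issue I4 (SHIFT)
cycle 14: I4 read-ops · issue I5 (MUL)
cycle 15: I4 finished on SHIFT
cycle 16: I4→R2
cycle 17: I5 read-ops
cycle 23: I5 finished on MUL
cycle 24: I5→R1
cycle 25: issue I6 (MUL)
cycle 26: I6 read-ops · issue I7 (SHIFT)
cycle 27: I7 read-ops
cycle 28: I7 finished on SHIFT
cycle 29: I7→R1
cycle 32: I6 finished on MUL
cycle 33: I6→R2

I2 = (2, 10, 11, 12)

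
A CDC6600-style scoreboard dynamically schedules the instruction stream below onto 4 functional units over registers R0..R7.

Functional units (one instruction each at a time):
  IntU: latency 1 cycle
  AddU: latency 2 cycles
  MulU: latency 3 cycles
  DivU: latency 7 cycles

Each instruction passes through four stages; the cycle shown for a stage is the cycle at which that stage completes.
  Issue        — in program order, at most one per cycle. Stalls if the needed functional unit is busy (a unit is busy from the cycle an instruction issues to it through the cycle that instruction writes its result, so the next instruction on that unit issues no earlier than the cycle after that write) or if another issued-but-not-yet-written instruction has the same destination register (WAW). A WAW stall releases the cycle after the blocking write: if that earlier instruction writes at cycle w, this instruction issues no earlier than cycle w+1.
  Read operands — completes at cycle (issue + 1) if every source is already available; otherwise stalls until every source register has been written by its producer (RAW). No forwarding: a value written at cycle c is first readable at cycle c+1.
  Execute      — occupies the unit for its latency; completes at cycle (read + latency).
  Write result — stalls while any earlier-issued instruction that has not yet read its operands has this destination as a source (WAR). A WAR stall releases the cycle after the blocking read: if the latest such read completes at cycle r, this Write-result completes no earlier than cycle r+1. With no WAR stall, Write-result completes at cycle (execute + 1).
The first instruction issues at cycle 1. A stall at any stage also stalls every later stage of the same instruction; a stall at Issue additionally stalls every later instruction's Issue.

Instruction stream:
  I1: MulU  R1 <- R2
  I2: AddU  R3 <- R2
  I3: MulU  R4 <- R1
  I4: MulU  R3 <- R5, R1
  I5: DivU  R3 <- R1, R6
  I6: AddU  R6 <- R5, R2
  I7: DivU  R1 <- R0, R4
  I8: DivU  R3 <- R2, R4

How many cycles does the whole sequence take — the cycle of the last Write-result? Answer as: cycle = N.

1) issue 1, read 2, done 5, write 6
2) issue 2, read 3, done 5, write 6
3) issue 7, read 8, done 11, write 12  <struct: MulU busy until I1 writes@6>
4) issue 13, read 14, done 17, write 18  <struct: MulU busy until I3 writes@12>
5) issue 19, read 20, done 27, write 28  <WAW R3: wait I4 write@18>
6) issue 20, read 21, done 23, write 24
7) issue 29, read 30, done 37, write 38  <struct: DivU busy until I5 writes@28>
8) issue 39, read 40, done 47, write 48  <struct: DivU busy until I7 writes@38>

cycle = 48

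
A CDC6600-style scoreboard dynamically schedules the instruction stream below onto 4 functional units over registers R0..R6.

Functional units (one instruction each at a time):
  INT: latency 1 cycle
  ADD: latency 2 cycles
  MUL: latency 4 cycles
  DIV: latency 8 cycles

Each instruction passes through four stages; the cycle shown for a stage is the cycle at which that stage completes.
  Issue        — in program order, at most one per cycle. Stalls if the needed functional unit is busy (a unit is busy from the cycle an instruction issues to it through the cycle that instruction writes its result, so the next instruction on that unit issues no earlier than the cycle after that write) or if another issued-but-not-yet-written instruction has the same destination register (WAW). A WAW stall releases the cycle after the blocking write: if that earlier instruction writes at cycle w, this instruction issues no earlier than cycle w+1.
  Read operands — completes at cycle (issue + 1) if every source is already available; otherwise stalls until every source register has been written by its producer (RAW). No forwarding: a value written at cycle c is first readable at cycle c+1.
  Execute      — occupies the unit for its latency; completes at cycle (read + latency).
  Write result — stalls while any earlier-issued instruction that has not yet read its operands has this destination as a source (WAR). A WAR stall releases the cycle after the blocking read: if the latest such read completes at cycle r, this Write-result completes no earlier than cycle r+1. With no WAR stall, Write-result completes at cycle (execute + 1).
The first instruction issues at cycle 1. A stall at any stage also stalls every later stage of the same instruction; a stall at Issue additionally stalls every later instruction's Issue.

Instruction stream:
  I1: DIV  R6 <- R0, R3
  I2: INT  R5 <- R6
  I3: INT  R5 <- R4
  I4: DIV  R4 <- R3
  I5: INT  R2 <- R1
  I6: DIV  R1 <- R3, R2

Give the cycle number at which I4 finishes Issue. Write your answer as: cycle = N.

cycle = 16

c1: I1 issues→DIV
c2: I1 reads; I2 issues→INT
c10: I1 exec-done
c11: I1 writes R6
c12: I2 reads
c13: I2 exec-done
c14: I2 writes R5
c15: I3 issues→INT
c16: I3 reads; I4 issues→DIV
c17: I3 exec-done; I4 reads
c18: I3 writes R5
c19: I5 issues→INT
c20: I5 reads
c21: I5 exec-done
c22: I5 writes R2
c25: I4 exec-done
c26: I4 writes R4
c27: I6 issues→DIV
c28: I6 reads
c36: I6 exec-done
c37: I6 writes R1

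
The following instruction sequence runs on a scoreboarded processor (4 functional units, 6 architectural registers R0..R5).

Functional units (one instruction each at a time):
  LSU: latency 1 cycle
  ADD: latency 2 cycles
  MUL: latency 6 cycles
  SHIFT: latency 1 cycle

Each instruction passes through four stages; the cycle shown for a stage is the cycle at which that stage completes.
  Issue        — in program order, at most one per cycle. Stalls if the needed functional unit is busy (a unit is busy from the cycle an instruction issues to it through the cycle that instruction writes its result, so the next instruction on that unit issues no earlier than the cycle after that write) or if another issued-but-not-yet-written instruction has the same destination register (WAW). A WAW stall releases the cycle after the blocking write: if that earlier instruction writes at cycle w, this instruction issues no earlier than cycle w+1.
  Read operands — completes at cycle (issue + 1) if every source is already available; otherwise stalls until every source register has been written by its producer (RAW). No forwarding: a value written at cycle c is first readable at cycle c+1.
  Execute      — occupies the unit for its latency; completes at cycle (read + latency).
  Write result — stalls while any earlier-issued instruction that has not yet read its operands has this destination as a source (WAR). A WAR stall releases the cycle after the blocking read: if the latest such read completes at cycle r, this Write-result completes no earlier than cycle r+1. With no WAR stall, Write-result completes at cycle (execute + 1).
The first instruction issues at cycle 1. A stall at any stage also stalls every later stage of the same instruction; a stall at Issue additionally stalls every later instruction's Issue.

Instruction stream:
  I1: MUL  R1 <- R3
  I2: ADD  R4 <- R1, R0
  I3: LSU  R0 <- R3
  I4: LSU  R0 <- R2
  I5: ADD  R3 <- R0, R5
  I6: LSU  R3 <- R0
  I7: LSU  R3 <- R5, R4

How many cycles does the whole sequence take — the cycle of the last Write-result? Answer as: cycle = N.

c1: I1 issues→MUL
c2: I1 reads, I2 issues→ADD
c3: I3 issues→LSU
c4: I3 reads
c5: I3 exec-done
c8: I1 exec-done
c9: I1 writes R1
c10: I2 reads
c11: I3 writes R0
c12: I2 exec-done, I4 issues→LSU
c13: I2 writes R4, I4 reads
c14: I4 exec-done, I5 issues→ADD
c15: I4 writes R0
c16: I5 reads
c18: I5 exec-done
c19: I5 writes R3
c20: I6 issues→LSU
c21: I6 reads
c22: I6 exec-done
c23: I6 writes R3
c24: I7 issues→LSU
c25: I7 reads
c26: I7 exec-done
c27: I7 writes R3

cycle = 27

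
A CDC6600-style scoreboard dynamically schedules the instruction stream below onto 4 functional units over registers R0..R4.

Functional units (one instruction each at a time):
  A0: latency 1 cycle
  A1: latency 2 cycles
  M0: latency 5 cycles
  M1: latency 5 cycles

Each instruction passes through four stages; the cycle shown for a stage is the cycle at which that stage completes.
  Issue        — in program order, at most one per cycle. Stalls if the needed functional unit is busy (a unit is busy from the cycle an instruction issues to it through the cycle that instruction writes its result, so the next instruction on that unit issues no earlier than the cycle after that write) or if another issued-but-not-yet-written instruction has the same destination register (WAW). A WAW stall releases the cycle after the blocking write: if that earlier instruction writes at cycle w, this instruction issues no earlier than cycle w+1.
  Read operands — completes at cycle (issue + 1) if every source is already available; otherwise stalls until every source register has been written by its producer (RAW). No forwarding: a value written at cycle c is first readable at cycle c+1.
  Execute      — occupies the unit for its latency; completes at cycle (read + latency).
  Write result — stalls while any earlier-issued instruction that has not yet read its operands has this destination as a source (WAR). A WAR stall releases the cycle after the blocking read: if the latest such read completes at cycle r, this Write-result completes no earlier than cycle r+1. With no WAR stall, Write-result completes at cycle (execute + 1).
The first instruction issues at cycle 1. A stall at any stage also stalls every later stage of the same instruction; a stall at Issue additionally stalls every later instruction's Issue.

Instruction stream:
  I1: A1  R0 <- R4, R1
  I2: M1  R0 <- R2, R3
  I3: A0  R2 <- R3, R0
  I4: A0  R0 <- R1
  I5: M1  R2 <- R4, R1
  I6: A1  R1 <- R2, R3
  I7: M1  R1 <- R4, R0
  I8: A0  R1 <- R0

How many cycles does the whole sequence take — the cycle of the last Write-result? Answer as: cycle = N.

I1 -> (1, 2, 4, 5)
I2 -> (6, 7, 12, 13)  // WAW R0: wait I1 write@5
I3 -> (7, 14, 15, 16)  // RAW R0: wait I2 write@13
I4 -> (17, 18, 19, 20)  // struct: A0 busy until I3 writes@16
I5 -> (18, 19, 24, 25)
I6 -> (19, 26, 28, 29)  // RAW R2: wait I5 write@25
I7 -> (30, 31, 36, 37)  // WAW R1: wait I6 write@29
I8 -> (38, 39, 40, 41)  // WAW R1: wait I7 write@37

cycle = 41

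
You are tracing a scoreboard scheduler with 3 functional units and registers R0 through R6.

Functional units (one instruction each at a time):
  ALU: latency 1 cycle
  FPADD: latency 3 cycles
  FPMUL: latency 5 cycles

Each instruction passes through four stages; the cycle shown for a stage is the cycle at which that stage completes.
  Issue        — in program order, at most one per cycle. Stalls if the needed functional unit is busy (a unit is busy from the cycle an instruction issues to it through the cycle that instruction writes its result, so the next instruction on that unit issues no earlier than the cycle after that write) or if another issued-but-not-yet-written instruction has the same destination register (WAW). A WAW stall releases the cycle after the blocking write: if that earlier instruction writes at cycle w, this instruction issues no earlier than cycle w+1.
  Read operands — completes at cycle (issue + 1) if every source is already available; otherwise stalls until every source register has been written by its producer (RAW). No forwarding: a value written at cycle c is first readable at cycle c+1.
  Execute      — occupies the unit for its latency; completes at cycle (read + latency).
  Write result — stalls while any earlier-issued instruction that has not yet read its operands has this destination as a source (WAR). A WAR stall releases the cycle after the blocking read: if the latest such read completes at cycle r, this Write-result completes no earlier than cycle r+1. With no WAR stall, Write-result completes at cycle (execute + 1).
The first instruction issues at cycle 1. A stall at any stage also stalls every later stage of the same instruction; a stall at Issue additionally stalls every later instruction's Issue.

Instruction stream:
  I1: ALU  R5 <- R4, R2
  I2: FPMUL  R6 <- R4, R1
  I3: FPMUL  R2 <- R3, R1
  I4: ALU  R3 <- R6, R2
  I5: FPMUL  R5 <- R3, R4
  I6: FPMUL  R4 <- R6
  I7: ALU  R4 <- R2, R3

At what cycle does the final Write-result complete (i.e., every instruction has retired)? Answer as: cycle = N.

[1] issue I1 (ALU)
[2] I1 read-ops | issue I2 (FPMUL)
[3] I1 finished on ALU | I2 read-ops
[4] I1→R5
[8] I2 finished on FPMUL
[9] I2→R6
[10] issue I3 (FPMUL)
[11] I3 read-ops | issue I4 (ALU)
[16] I3 finished on FPMUL
[17] I3→R2
[18] I4 read-ops | issue I5 (FPMUL)
[19] I4 finished on ALU
[20] I4→R3
[21] I5 read-ops
[26] I5 finished on FPMUL
[27] I5→R5
[28] issue I6 (FPMUL)
[29] I6 read-ops
[34] I6 finished on FPMUL
[35] I6→R4
[36] issue I7 (ALU)
[37] I7 read-ops
[38] I7 finished on ALU
[39] I7→R4

cycle = 39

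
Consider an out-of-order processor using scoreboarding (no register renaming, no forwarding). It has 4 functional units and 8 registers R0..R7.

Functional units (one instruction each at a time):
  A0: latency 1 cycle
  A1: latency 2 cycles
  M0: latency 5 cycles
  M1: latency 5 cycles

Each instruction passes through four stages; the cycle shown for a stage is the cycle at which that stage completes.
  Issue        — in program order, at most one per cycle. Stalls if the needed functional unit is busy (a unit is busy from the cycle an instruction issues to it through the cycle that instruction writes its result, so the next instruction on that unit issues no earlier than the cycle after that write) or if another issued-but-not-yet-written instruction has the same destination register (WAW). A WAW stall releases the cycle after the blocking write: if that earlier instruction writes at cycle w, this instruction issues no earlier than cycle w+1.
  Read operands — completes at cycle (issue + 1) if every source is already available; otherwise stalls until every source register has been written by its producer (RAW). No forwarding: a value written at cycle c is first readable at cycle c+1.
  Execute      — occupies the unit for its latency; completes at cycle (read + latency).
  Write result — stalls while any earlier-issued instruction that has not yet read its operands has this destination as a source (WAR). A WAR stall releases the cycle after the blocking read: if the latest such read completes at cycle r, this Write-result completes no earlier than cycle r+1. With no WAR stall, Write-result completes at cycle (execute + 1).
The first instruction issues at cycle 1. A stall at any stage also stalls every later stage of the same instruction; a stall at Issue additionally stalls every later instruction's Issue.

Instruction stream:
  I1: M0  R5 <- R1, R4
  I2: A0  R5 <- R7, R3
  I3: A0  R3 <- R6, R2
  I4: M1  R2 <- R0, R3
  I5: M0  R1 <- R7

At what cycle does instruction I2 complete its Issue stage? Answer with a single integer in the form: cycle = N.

[1] I1→M0
[2] I1 RO
[7] I1 EX
[8] I1 WR R5
[9] I2→A0
[10] I2 RO
[11] I2 EX
[12] I2 WR R5
[13] I3→A0
[14] I3 RO | I4→M1
[15] I3 EX | I5→M0
[16] I3 WR R3 | I5 RO
[17] I4 RO
[21] I5 EX
[22] I4 EX | I5 WR R1
[23] I4 WR R2

cycle = 9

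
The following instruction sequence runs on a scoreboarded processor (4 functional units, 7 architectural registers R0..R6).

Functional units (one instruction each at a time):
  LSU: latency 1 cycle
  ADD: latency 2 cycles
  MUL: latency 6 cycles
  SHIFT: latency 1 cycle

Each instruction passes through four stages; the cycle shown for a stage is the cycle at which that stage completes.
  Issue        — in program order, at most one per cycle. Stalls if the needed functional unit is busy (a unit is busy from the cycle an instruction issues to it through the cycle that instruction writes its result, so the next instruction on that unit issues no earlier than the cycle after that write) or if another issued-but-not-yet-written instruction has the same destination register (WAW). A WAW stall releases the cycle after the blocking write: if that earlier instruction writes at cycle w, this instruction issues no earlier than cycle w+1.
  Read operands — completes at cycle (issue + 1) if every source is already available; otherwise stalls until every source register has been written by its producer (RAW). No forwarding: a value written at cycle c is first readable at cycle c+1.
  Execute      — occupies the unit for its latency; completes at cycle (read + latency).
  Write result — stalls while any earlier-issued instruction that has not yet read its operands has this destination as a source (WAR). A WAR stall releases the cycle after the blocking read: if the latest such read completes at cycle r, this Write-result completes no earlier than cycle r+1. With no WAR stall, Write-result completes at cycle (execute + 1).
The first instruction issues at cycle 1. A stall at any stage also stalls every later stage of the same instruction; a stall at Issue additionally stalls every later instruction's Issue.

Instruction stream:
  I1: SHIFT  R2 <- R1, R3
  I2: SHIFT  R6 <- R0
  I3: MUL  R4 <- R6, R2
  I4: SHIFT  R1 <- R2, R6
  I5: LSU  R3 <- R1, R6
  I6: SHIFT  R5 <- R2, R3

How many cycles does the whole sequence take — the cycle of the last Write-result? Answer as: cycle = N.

cycle = 18

[1] I1→SHIFT
[2] I1 RO
[3] I1 EX
[4] I1 WR R2
[5] I2→SHIFT
[6] I2 RO | I3→MUL
[7] I2 EX
[8] I2 WR R6
[9] I3 RO | I4→SHIFT
[10] I4 RO | I5→LSU
[11] I4 EX
[12] I4 WR R1
[13] I5 RO | I6→SHIFT
[14] I5 EX
[15] I3 EX | I5 WR R3
[16] I3 WR R4 | I6 RO
[17] I6 EX
[18] I6 WR R5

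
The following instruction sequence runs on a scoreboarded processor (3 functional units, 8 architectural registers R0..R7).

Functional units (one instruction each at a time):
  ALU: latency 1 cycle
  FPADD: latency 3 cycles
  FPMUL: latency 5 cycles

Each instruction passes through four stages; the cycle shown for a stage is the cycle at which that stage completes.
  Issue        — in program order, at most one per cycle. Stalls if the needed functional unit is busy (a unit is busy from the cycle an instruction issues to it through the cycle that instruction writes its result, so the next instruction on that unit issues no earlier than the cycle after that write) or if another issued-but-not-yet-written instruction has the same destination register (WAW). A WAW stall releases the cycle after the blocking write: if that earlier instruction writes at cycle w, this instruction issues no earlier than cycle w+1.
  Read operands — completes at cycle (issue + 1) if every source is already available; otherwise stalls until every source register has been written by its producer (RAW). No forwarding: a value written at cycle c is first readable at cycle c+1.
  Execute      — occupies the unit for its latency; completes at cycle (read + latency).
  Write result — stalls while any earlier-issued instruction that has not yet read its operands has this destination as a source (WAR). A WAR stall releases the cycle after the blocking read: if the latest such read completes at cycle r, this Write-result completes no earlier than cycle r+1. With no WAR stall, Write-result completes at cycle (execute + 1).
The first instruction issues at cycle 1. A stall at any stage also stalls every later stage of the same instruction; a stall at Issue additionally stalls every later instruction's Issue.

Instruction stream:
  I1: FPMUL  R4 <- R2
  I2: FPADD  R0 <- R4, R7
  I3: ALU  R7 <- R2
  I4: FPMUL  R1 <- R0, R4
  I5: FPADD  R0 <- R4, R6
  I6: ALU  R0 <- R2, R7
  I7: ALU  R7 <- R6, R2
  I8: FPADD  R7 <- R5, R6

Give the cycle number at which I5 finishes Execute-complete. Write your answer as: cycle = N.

t=1  I1→FPMUL
t=2  I1 RO, I2→FPADD
t=3  I3→ALU
t=4  I3 RO
t=5  I3 EX
t=7  I1 EX
t=8  I1 WR R4
t=9  I2 RO, I4→FPMUL
t=10  I3 WR R7
t=12  I2 EX
t=13  I2 WR R0
t=14  I4 RO, I5→FPADD
t=15  I5 RO
t=18  I5 EX
t=19  I4 EX, I5 WR R0
t=20  I4 WR R1, I6→ALU
t=21  I6 RO
t=22  I6 EX
t=23  I6 WR R0
t=24  I7→ALU
t=25  I7 RO
t=26  I7 EX
t=27  I7 WR R7
t=28  I8→FPADD
t=29  I8 RO
t=32  I8 EX
t=33  I8 WR R7

cycle = 18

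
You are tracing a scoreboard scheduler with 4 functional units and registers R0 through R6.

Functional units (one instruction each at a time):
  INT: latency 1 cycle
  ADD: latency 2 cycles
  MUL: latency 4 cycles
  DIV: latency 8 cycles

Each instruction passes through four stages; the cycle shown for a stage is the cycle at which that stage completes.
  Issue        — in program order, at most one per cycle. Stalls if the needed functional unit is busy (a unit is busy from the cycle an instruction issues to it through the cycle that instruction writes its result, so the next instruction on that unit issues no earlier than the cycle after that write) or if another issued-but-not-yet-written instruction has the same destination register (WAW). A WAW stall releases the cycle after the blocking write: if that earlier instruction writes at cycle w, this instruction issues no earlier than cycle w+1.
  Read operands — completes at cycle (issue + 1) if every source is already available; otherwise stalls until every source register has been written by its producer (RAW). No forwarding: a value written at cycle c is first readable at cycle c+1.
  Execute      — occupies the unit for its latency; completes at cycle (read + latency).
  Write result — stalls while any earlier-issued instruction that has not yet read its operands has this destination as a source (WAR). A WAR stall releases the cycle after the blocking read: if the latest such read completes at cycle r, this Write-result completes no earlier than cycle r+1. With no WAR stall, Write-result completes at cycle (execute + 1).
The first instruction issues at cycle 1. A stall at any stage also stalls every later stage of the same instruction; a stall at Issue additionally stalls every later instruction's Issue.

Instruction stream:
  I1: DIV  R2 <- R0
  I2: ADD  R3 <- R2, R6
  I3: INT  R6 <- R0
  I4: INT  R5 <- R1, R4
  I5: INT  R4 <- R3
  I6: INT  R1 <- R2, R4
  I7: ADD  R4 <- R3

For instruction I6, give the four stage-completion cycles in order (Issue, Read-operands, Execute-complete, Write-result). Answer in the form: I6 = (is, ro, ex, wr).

I6 = (22, 23, 24, 25)

t=1  I1 dispatched to DIV
t=2  I1 operands ready · I2 dispatched to ADD
t=3  I3 dispatched to INT
t=4  I3 operands ready
t=5  I3 complete
t=10  I1 complete
t=11  R2←I1
t=12  I2 operands ready
t=13  R6←I3
t=14  I2 complete · I4 dispatched to INT
t=15  R3←I2 · I4 operands ready
t=16  I4 complete
t=17  R5←I4
t=18  I5 dispatched to INT
t=19  I5 operands ready
t=20  I5 complete
t=21  R4←I5
t=22  I6 dispatched to INT
t=23  I6 operands ready · I7 dispatched to ADD
t=24  I6 complete · I7 operands ready
t=25  R1←I6
t=26  I7 complete
t=27  R4←I7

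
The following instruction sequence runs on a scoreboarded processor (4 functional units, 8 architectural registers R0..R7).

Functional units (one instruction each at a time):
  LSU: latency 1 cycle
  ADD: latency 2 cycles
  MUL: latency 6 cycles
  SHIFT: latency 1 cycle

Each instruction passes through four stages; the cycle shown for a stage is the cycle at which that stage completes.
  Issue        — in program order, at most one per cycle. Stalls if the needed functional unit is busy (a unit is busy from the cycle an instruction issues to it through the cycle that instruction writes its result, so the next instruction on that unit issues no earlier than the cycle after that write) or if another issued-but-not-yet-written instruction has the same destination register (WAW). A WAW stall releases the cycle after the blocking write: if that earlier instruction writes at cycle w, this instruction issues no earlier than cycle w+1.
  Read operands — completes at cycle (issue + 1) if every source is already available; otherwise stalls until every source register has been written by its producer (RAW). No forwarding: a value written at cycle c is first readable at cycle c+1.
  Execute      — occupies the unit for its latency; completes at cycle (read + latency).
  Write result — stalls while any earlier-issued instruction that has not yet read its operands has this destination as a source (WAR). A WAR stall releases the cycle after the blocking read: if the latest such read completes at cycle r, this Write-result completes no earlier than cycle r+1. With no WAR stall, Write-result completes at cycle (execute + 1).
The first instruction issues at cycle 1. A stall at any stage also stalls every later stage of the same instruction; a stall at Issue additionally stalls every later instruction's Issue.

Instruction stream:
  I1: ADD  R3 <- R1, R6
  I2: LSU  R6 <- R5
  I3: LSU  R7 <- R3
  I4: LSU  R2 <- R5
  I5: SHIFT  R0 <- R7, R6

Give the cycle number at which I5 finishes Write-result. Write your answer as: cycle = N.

cycle = 14

I1: IS=1 RO=2 EX=4 WR=5
I2: IS=2 RO=3 EX=4 WR=5
I3: IS=6 RO=7 EX=8 WR=9  [struct: LSU busy until I2 writes@5]
I4: IS=10 RO=11 EX=12 WR=13  [struct: LSU busy until I3 writes@9]
I5: IS=11 RO=12 EX=13 WR=14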